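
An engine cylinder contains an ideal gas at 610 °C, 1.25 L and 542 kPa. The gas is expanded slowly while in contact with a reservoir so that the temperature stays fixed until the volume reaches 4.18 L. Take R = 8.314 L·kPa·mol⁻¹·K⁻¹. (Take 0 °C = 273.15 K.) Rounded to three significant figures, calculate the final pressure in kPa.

Convert: T₁ = 883.1 K.
Isothermal, so P V is constant: T₂ = T₁; P₂ = P₁·(V₁/V₂) = 162.1 kPa.

P₂ ≈ 162 kPa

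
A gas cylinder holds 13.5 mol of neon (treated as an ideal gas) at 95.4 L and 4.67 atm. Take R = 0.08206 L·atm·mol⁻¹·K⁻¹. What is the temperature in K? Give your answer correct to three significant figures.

T ≈ 402 K

PV = nRT ⇒ T = PV/(nR) = (4.67 × 95.4) / (13.5 × 0.08206)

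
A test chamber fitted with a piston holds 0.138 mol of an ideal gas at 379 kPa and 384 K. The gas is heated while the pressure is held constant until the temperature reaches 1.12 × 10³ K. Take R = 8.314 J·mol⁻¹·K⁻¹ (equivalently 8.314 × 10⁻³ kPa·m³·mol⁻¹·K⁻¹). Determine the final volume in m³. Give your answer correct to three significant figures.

From PV = nRT: V₁ = nRT₁/P₁ = 0.001162 m³.
Isobaric, so V/T is constant: P₂ = P₁; V₂ = V₁·(T₂/T₁) = 0.003391 m³.

V₂ ≈ 0.00339 m³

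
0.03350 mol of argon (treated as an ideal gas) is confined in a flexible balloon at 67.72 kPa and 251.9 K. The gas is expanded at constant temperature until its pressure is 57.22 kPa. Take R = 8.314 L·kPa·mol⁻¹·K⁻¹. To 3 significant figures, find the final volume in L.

From PV = nRT: V₁ = nRT₁/P₁ = 1.036 L.
Isothermal, so P V is constant: T₂ = T₁; V₂ = V₁·(P₁/P₂) = 1.226 L.

V₂ ≈ 1.23 L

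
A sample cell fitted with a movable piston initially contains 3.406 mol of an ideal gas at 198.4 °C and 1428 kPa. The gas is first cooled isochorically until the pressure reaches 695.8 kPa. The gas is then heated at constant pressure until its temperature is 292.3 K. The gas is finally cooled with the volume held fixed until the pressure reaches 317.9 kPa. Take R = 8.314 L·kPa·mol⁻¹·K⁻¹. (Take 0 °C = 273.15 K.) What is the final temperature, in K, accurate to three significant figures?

T₄ ≈ 134 K

Convert: T₁ = 471.5 K.
From PV = nRT: V₁ = nRT₁/P₁ = 9.351 L.
Isochoric, so P/T is constant: V₂ = V₁; T₂ = T₁·(P₂/P₁) = 229.8 K.
P constant ⇒ V ∝ T: P₃ = P₂; V₃ = V₂·(T₃/T₂) = 11.90 L.
Isochoric, so P/T is constant: V₄ = V₃; T₄ = T₃·(P₄/P₃) = 133.5 K.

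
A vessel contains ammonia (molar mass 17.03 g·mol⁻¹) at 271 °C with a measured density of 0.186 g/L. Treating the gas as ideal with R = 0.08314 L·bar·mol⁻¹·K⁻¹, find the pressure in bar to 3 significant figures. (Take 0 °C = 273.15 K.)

ρ = PM/(RT) ⇒ P = ρRT/M = (0.186 × 0.08314 × 544.1) / 17.03

P ≈ 0.494 bar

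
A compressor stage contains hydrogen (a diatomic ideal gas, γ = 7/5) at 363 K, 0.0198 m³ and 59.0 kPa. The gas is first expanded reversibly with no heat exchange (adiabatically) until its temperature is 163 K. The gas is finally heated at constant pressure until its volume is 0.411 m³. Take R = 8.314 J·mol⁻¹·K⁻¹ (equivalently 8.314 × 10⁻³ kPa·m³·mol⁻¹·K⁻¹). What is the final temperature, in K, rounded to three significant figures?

Adiabatic (γ = 7/5), T V^(γ−1) and P V^γ constant: P₂ = P₁·(T₂/T₁)^(γ/(γ−1)) = 3.580 kPa; V₂ = V₁·(T₁/T₂)^(1/(γ−1)) = 0.1465 m³.
P constant ⇒ V ∝ T: P₃ = P₂; T₃ = T₂·(V₃/V₂) = 457.2 K.

T₃ ≈ 457 K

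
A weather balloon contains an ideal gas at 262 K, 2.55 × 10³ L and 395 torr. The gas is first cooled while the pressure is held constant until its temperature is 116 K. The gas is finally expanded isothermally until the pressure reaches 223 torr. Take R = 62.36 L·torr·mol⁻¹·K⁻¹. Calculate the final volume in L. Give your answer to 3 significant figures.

V₃ ≈ 2.00e+03 L

Isobaric, so V/T is constant: P₂ = P₁; V₂ = V₁·(T₂/T₁) = 1129 L.
T constant ⇒ Boyle's law P V = const: T₃ = T₂; V₃ = V₂·(P₂/P₃) = 2000 L.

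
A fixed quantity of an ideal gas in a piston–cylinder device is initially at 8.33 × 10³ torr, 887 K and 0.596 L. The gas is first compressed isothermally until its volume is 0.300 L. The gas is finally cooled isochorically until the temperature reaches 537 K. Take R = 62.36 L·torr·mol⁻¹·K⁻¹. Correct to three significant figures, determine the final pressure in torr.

T constant ⇒ Boyle's law P V = const: T₂ = T₁; P₂ = P₁·(V₁/V₂) = 1.655e+04 torr.
Isochoric, so P/T is constant: V₃ = V₂; P₃ = P₂·(T₃/T₂) = 1.002e+04 torr.

P₃ ≈ 1.00e+04 torr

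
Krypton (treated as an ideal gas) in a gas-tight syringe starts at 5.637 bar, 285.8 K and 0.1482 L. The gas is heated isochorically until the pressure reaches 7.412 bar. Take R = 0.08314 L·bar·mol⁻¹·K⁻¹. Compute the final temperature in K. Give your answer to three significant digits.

V constant ⇒ P ∝ T: V₂ = V₁; T₂ = T₁·(P₂/P₁) = 375.8 K.

T₂ ≈ 376 K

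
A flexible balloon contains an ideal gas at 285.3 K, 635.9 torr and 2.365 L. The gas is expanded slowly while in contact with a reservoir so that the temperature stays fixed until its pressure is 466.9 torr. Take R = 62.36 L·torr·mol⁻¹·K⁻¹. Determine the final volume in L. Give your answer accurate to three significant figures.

V₂ ≈ 3.22 L

T constant ⇒ Boyle's law P V = const: T₂ = T₁; V₂ = V₁·(P₁/P₂) = 3.221 L.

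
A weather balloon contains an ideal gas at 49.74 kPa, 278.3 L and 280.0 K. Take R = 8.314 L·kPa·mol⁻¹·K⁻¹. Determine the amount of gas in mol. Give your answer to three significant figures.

PV = nRT ⇒ n = PV/(RT) = (49.74 × 278.3) / (8.314 × 280.0)

n ≈ 5.95 mol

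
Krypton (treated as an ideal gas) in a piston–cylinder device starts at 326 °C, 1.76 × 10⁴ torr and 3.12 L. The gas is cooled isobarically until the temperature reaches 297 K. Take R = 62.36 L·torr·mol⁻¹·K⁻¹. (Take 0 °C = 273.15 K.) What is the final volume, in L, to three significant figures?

V₂ ≈ 1.55 L

Convert: T₁ = 599.1 K.
Isobaric, so V/T is constant: P₂ = P₁; V₂ = V₁·(T₂/T₁) = 1.547 L.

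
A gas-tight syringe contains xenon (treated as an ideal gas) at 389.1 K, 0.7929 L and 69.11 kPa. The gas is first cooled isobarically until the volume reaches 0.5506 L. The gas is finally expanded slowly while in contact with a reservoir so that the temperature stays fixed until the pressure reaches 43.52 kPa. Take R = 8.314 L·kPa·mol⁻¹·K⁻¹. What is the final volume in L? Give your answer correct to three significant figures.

V₃ ≈ 0.874 L

P constant ⇒ V ∝ T: P₂ = P₁; T₂ = T₁·(V₂/V₁) = 270.2 K.
T constant ⇒ Boyle's law P V = const: T₃ = T₂; V₃ = V₂·(P₂/P₃) = 0.8744 L.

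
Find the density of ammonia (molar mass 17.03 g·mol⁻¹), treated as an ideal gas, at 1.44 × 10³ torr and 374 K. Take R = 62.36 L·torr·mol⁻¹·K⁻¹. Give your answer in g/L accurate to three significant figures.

ρ ≈ 1.05 g/L

ρ = PM/(RT) = (1.44e+03 × 17.03) / (62.36 × 374.0)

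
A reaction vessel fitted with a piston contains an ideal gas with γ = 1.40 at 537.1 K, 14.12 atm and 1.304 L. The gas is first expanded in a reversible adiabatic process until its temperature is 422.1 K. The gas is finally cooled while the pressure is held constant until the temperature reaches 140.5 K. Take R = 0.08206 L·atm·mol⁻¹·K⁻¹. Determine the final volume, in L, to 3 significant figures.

V₃ ≈ 0.793 L

Reversible adiabatic, γ = 1.40: P₂ = P₁·(T₂/T₁)^(γ/(γ−1)) = 6.076 atm; V₂ = V₁·(T₁/T₂)^(1/(γ−1)) = 2.382 L.
Isobaric, so V/T is constant: P₃ = P₂; V₃ = V₂·(T₃/T₂) = 0.7928 L.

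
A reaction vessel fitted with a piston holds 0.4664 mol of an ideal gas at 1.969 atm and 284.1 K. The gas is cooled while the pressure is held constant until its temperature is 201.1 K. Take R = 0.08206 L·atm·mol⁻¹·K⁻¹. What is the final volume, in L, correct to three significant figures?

V₂ ≈ 3.91 L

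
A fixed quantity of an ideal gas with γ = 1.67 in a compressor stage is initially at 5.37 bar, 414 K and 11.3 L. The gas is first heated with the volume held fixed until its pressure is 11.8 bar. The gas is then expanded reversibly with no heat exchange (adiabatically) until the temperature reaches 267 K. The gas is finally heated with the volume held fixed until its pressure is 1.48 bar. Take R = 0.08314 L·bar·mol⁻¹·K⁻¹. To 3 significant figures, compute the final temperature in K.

Isochoric, so P/T is constant: V₂ = V₁; T₂ = T₁·(P₂/P₁) = 909.7 K.
Reversible adiabatic, γ = 1.67: P₃ = P₂·(T₃/T₂)^(γ/(γ−1)) = 0.5557 bar; V₃ = V₂·(T₂/T₃)^(1/(γ−1)) = 70.42 L.
V constant ⇒ P ∝ T: V₄ = V₃; T₄ = T₃·(P₄/P₃) = 711.1 K.

T₄ ≈ 711 K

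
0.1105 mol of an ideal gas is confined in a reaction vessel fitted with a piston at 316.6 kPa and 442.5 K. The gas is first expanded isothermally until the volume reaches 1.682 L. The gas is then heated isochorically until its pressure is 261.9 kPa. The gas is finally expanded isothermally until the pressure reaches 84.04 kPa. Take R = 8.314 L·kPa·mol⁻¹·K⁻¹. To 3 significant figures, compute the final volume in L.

From PV = nRT: V₁ = nRT₁/P₁ = 1.284 L.
T constant ⇒ Boyle's law P V = const: T₂ = T₁; P₂ = P₁·(V₁/V₂) = 241.7 kPa.
Isochoric, so P/T is constant: V₃ = V₂; T₃ = T₂·(P₃/P₂) = 479.5 K.
Isothermal, so P V is constant: T₄ = T₃; V₄ = V₃·(P₃/P₄) = 5.242 L.

V₄ ≈ 5.24 L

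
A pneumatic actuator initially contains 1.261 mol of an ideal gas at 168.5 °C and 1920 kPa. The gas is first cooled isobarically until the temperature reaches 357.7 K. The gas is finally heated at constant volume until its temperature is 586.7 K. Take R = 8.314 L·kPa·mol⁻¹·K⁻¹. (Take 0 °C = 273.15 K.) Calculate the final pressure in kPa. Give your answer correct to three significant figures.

P₃ ≈ 3.15e+03 kPa

Convert: T₁ = 441.6 K.
From PV = nRT: V₁ = nRT₁/P₁ = 2.412 L.
Isobaric, so V/T is constant: P₂ = P₁; V₂ = V₁·(T₂/T₁) = 1.953 L.
Isochoric, so P/T is constant: V₃ = V₂; P₃ = P₂·(T₃/T₂) = 3149 kPa.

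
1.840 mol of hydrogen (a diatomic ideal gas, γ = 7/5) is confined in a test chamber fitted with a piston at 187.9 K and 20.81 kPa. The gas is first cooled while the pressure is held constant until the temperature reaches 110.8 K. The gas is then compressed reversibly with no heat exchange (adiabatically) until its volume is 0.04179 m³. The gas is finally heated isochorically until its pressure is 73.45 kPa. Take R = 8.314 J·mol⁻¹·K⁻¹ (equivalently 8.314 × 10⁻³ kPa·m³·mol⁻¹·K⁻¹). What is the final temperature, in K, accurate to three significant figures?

T₄ ≈ 201 K

From PV = nRT: V₁ = nRT₁/P₁ = 0.1381 m³.
P constant ⇒ V ∝ T: P₂ = P₁; V₂ = V₁·(T₂/T₁) = 0.08145 m³.
Reversible adiabatic, γ = 7/5: T₃ = T₂·(V₂/V₃)^(γ−1) = 144.7 K; P₃ = P₂·(V₂/V₃)^γ = 52.97 kPa.
Isochoric, so P/T is constant: V₄ = V₃; T₄ = T₃·(P₄/P₃) = 200.6 K.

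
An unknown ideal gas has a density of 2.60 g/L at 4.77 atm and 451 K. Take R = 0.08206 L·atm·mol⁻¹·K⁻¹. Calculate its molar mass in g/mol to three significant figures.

M ≈ 20.2 g/mol

ρ = PM/(RT) ⇒ M = ρRT/P = (2.60 × 0.08206 × 451.0) / 4.77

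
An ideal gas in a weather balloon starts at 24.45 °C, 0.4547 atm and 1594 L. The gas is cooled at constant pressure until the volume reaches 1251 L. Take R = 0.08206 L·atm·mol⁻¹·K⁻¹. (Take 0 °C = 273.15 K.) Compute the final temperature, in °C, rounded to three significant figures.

Convert: T₁ = 297.6 K.
Isobaric, so V/T is constant: P₂ = P₁; T₂ = T₁·(V₂/V₁) = 233.6 K.

T₂ ≈ -39.6 °C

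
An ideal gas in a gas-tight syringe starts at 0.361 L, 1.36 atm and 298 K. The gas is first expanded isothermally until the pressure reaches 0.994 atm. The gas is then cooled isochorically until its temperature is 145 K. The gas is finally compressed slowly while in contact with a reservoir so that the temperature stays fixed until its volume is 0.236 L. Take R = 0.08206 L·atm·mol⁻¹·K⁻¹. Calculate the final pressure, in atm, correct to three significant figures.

P₄ ≈ 1.01 atm

T constant ⇒ Boyle's law P V = const: T₂ = T₁; V₂ = V₁·(P₁/P₂) = 0.4939 L.
V constant ⇒ P ∝ T: V₃ = V₂; P₃ = P₂·(T₃/T₂) = 0.4837 atm.
Isothermal, so P V is constant: T₄ = T₃; P₄ = P₃·(V₃/V₄) = 1.012 atm.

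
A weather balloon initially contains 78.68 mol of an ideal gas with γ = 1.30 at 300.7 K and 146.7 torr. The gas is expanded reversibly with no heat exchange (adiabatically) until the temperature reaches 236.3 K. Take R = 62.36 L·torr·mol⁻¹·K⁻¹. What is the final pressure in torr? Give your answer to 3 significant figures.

From PV = nRT: V₁ = nRT₁/P₁ = 1.006e+04 L.
Reversible adiabatic, γ = 1.30: P₂ = P₁·(T₂/T₁)^(γ/(γ−1)) = 51.63 torr; V₂ = V₁·(T₁/T₂)^(1/(γ−1)) = 2.246e+04 L.

P₂ ≈ 51.6 torr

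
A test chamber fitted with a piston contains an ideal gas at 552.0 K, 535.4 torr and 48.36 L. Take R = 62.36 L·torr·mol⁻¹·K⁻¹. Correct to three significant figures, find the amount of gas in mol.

n ≈ 0.752 mol

PV = nRT ⇒ n = PV/(RT) = (535.4 × 48.36) / (62.36 × 552.0)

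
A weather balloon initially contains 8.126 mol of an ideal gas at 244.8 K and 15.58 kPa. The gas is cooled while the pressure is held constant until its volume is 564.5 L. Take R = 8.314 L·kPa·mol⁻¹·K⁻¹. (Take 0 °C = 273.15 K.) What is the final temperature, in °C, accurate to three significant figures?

From PV = nRT: V₁ = nRT₁/P₁ = 1062 L.
Isobaric, so V/T is constant: P₂ = P₁; T₂ = T₁·(V₂/V₁) = 130.2 K.

T₂ ≈ -143 °C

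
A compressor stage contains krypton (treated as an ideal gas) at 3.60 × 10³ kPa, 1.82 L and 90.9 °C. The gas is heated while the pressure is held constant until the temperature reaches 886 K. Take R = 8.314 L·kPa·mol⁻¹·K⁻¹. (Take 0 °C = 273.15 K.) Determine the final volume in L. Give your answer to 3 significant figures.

Convert: T₁ = 364.0 K.
Isobaric, so V/T is constant: P₂ = P₁; V₂ = V₁·(T₂/T₁) = 4.429 L.

V₂ ≈ 4.43 L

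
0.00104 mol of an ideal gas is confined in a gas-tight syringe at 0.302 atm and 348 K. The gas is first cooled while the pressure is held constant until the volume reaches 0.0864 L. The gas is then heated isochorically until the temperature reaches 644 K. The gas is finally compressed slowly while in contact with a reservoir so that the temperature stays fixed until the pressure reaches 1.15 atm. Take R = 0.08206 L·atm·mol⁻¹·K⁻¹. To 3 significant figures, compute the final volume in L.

From PV = nRT: V₁ = nRT₁/P₁ = 0.09834 L.
P constant ⇒ V ∝ T: P₂ = P₁; T₂ = T₁·(V₂/V₁) = 305.7 K.
Isochoric, so P/T is constant: V₃ = V₂; P₃ = P₂·(T₃/T₂) = 0.6361 atm.
T constant ⇒ Boyle's law P V = const: T₄ = T₃; V₄ = V₃·(P₃/P₄) = 0.04779 L.

V₄ ≈ 0.0478 L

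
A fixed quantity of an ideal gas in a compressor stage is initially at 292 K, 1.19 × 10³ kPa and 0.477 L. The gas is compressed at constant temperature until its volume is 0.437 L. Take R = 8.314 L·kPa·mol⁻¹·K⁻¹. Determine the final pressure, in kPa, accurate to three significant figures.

Isothermal, so P V is constant: T₂ = T₁; P₂ = P₁·(V₁/V₂) = 1299 kPa.

P₂ ≈ 1.30e+03 kPa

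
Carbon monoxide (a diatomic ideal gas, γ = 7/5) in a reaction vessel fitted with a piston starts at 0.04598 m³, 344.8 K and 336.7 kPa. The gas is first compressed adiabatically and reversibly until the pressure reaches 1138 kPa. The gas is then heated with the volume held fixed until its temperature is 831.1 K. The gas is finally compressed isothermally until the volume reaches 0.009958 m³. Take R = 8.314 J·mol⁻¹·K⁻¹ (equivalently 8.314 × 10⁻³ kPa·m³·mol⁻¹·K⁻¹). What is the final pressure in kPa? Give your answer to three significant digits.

Reversible adiabatic, γ = 7/5: T₂ = T₁·(P₂/P₁)^((γ−1)/γ) = 488.3 K; V₂ = V₁·(P₁/P₂)^(1/γ) = 0.01927 m³.
V constant ⇒ P ∝ T: V₃ = V₂; P₃ = P₂·(T₃/T₂) = 1937 kPa.
Isothermal, so P V is constant: T₄ = T₃; P₄ = P₃·(V₃/V₄) = 3747 kPa.

P₄ ≈ 3.75e+03 kPa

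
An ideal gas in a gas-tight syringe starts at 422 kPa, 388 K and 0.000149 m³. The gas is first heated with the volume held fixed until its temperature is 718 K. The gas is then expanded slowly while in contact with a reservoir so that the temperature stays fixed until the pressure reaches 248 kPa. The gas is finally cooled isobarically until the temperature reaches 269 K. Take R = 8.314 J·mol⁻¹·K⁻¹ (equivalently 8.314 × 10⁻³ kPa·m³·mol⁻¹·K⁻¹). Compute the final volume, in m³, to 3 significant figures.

Isochoric, so P/T is constant: V₂ = V₁; P₂ = P₁·(T₂/T₁) = 780.9 kPa.
Isothermal, so P V is constant: T₃ = T₂; V₃ = V₂·(P₂/P₃) = 0.0004692 m³.
P constant ⇒ V ∝ T: P₄ = P₃; V₄ = V₃·(T₄/T₃) = 0.0001758 m³.

V₄ ≈ 0.000176 m³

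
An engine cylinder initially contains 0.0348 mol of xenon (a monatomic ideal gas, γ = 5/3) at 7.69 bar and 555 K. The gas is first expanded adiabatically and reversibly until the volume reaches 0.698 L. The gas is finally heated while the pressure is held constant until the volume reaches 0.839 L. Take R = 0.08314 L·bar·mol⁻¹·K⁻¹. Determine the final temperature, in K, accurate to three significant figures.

From PV = nRT: V₁ = nRT₁/P₁ = 0.2088 L.
Reversible adiabatic, γ = 5/3: T₂ = T₁·(V₁/V₂)^(γ−1) = 248.3 K; P₂ = P₁·(V₁/V₂)^γ = 1.029 bar.
Isobaric, so V/T is constant: P₃ = P₂; T₃ = T₂·(V₃/V₂) = 298.4 K.

T₃ ≈ 298 K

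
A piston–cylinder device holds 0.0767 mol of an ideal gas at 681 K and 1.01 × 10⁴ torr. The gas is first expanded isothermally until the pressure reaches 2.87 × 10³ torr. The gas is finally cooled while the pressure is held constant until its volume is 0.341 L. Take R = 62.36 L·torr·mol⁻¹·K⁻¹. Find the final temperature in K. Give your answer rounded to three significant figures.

T₃ ≈ 205 K

From PV = nRT: V₁ = nRT₁/P₁ = 0.3225 L.
Isothermal, so P V is constant: T₂ = T₁; V₂ = V₁·(P₁/P₂) = 1.135 L.
Isobaric, so V/T is constant: P₃ = P₂; T₃ = T₂·(V₃/V₂) = 204.6 K.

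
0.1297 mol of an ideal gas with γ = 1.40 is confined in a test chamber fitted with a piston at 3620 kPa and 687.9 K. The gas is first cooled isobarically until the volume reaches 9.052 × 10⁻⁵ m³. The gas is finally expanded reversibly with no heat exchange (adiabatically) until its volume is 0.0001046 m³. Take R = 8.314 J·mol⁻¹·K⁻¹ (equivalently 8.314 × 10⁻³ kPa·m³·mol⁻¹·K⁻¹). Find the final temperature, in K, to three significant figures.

T₃ ≈ 287 K

From PV = nRT: V₁ = nRT₁/P₁ = 0.0002049 m³.
P constant ⇒ V ∝ T: P₂ = P₁; T₂ = T₁·(V₂/V₁) = 303.9 K.
Reversible adiabatic, γ = 1.40: T₃ = T₂·(V₂/V₃)^(γ−1) = 286.8 K; P₃ = P₂·(V₂/V₃)^γ = 2957 kPa.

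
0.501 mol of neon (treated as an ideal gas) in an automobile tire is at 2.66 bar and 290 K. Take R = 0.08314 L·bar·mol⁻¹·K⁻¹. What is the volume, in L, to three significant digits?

PV = nRT ⇒ V = nRT/P = (0.501 × 0.08314 × 290) / 2.66

V ≈ 4.54 L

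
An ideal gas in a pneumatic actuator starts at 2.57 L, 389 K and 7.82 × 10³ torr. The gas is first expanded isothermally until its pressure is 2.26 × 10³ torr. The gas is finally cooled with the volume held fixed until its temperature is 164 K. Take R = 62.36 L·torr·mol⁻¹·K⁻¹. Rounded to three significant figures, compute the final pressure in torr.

Isothermal, so P V is constant: T₂ = T₁; V₂ = V₁·(P₁/P₂) = 8.893 L.
V constant ⇒ P ∝ T: V₃ = V₂; P₃ = P₂·(T₃/T₂) = 952.8 torr.

P₃ ≈ 953 torr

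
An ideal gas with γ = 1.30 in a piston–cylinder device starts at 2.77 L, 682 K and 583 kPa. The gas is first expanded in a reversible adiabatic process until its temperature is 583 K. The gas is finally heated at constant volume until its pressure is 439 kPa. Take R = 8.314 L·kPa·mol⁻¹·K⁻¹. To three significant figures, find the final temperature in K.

T₃ ≈ 866 K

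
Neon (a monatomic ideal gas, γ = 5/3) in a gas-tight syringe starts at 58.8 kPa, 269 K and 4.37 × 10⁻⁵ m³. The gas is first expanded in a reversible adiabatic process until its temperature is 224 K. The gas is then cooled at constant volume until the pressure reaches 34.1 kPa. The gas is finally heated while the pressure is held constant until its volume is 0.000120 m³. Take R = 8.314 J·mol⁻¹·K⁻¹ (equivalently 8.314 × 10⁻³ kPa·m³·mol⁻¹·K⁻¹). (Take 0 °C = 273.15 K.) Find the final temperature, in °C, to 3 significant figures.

T₄ ≈ 155 °C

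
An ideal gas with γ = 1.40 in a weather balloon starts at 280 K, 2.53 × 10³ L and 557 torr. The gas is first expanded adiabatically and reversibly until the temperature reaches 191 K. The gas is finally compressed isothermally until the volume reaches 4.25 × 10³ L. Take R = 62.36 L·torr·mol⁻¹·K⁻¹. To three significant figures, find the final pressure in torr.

P₃ ≈ 226 torr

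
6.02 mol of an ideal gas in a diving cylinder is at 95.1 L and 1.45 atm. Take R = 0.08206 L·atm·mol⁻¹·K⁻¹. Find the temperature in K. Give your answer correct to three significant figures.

T ≈ 279 K

PV = nRT ⇒ T = PV/(nR) = (1.45 × 95.1) / (6.02 × 0.08206)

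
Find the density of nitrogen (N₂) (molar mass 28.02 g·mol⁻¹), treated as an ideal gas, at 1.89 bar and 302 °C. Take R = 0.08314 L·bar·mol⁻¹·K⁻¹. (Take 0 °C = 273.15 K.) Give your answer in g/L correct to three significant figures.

ρ = PM/(RT) = (1.89 × 28.02) / (0.08314 × 575.1)

ρ ≈ 1.11 g/L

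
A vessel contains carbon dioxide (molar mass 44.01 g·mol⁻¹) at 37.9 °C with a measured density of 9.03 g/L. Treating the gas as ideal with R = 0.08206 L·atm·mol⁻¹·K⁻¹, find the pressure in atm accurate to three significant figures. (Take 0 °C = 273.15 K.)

ρ = PM/(RT) ⇒ P = ρRT/M = (9.03 × 0.08206 × 311.0) / 44.01

P ≈ 5.24 atm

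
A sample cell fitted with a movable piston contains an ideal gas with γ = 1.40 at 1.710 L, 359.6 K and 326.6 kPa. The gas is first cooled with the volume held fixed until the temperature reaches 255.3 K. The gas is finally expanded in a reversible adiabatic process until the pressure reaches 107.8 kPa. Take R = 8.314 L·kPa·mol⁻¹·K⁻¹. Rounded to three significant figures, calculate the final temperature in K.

T₃ ≈ 205 K

Isochoric, so P/T is constant: V₂ = V₁; P₂ = P₁·(T₂/T₁) = 231.9 kPa.
Adiabatic (γ = 1.40), T V^(γ−1) and P V^γ constant: T₃ = T₂·(P₃/P₂)^((γ−1)/γ) = 205.1 K; V₃ = V₂·(P₂/P₃)^(1/γ) = 2.955 L.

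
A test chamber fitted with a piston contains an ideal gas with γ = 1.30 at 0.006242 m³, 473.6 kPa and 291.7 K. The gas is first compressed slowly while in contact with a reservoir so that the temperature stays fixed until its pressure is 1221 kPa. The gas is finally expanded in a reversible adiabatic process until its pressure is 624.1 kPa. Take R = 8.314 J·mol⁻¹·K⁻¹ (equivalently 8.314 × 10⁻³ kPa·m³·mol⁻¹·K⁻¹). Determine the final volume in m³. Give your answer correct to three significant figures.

V₃ ≈ 0.00406 m³

T constant ⇒ Boyle's law P V = const: T₂ = T₁; V₂ = V₁·(P₁/P₂) = 0.002421 m³.
Adiabatic (γ = 1.30), T V^(γ−1) and P V^γ constant: T₃ = T₂·(P₃/P₂)^((γ−1)/γ) = 249.8 K; V₃ = V₂·(P₂/P₃)^(1/γ) = 0.004057 m³.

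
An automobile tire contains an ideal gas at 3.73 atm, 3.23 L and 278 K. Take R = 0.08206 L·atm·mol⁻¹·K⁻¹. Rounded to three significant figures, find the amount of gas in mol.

PV = nRT ⇒ n = PV/(RT) = (3.73 × 3.23) / (0.08206 × 278)

n ≈ 0.528 mol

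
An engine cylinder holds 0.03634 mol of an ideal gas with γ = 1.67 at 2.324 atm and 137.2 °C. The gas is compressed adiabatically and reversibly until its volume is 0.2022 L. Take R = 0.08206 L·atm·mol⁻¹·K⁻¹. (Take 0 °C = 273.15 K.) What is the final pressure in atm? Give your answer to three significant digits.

P₂ ≈ 11.5 atm

Convert: T₁ = 410.3 K.
From PV = nRT: V₁ = nRT₁/P₁ = 0.5265 L.
Reversible adiabatic, γ = 1.67: T₂ = T₁·(V₁/V₂)^(γ−1) = 779.2 K; P₂ = P₁·(V₁/V₂)^γ = 11.49 atm.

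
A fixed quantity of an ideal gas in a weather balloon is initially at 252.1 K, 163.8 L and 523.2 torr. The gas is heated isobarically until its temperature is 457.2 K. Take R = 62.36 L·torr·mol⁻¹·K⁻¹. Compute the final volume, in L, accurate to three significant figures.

Isobaric, so V/T is constant: P₂ = P₁; V₂ = V₁·(T₂/T₁) = 297.1 L.

V₂ ≈ 297 L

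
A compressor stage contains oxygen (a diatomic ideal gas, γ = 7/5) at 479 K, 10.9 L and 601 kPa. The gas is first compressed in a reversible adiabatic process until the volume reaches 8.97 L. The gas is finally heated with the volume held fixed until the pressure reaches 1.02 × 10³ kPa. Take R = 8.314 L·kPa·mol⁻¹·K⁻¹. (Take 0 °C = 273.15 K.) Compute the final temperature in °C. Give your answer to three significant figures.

T₃ ≈ 396 °C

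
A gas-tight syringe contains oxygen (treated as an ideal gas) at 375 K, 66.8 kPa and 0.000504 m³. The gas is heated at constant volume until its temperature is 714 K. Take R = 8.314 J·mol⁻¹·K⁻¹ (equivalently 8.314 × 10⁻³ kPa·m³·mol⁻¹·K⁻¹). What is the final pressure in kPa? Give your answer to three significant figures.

P₂ ≈ 127 kPa

Isochoric, so P/T is constant: V₂ = V₁; P₂ = P₁·(T₂/T₁) = 127.2 kPa.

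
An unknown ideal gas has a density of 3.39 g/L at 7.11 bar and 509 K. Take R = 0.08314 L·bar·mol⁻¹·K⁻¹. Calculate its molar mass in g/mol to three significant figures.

M ≈ 20.2 g/mol

ρ = PM/(RT) ⇒ M = ρRT/P = (3.39 × 0.08314 × 509.0) / 7.11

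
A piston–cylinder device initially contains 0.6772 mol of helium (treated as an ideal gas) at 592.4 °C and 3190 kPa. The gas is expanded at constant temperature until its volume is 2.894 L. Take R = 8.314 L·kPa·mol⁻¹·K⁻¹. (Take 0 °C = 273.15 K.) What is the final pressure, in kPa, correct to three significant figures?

Convert: T₁ = 865.5 K.
From PV = nRT: V₁ = nRT₁/P₁ = 1.528 L.
T constant ⇒ Boyle's law P V = const: T₂ = T₁; P₂ = P₁·(V₁/V₂) = 1684 kPa.

P₂ ≈ 1.68e+03 kPa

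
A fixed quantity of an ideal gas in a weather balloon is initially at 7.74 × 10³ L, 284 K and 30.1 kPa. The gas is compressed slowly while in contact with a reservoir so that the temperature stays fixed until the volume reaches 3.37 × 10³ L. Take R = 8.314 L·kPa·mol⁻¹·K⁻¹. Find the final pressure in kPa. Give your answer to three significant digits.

P₂ ≈ 69.1 kPa

T constant ⇒ Boyle's law P V = const: T₂ = T₁; P₂ = P₁·(V₁/V₂) = 69.13 kPa.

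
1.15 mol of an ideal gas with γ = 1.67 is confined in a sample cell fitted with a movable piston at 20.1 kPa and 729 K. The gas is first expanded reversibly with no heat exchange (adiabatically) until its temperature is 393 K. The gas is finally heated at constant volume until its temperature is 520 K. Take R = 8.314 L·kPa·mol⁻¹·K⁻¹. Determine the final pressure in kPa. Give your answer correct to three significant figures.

P₃ ≈ 5.70 kPa

From PV = nRT: V₁ = nRT₁/P₁ = 346.8 L.
Adiabatic (γ = 1.67), T V^(γ−1) and P V^γ constant: P₂ = P₁·(T₂/T₁)^(γ/(γ−1)) = 4.309 kPa; V₂ = V₁·(T₁/T₂)^(1/(γ−1)) = 872.0 L.
Isochoric, so P/T is constant: V₃ = V₂; P₃ = P₂·(T₃/T₂) = 5.701 kPa.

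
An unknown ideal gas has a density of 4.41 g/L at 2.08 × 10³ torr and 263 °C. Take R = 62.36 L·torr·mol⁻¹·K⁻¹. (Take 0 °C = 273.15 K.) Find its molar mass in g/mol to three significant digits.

ρ = PM/(RT) ⇒ M = ρRT/P = (4.41 × 62.36 × 536.1) / 2.08e+03

M ≈ 70.9 g/mol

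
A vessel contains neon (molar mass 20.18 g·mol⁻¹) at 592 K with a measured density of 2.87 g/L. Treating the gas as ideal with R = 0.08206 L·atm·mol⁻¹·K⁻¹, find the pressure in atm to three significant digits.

P ≈ 6.91 atm

ρ = PM/(RT) ⇒ P = ρRT/M = (2.87 × 0.08206 × 592.0) / 20.18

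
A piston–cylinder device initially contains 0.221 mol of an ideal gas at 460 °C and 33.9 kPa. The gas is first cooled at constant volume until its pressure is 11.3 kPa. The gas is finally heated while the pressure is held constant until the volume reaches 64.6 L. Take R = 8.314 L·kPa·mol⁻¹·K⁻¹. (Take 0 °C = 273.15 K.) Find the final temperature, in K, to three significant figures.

Convert: T₁ = 733.1 K.
From PV = nRT: V₁ = nRT₁/P₁ = 39.74 L.
V constant ⇒ P ∝ T: V₂ = V₁; T₂ = T₁·(P₂/P₁) = 244.4 K.
P constant ⇒ V ∝ T: P₃ = P₂; T₃ = T₂·(V₃/V₂) = 397.3 K.

T₃ ≈ 397 K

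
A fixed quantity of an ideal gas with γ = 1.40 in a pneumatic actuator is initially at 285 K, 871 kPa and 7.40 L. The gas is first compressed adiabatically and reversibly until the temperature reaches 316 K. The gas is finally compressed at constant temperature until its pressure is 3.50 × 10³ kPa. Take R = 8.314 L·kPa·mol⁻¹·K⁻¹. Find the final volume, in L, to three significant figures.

V₃ ≈ 2.04 L

Adiabatic (γ = 1.40), T V^(γ−1) and P V^γ constant: P₂ = P₁·(T₂/T₁)^(γ/(γ−1)) = 1250 kPa; V₂ = V₁·(T₁/T₂)^(1/(γ−1)) = 5.716 L.
Isothermal, so P V is constant: T₃ = T₂; V₃ = V₂·(P₂/P₃) = 2.042 L.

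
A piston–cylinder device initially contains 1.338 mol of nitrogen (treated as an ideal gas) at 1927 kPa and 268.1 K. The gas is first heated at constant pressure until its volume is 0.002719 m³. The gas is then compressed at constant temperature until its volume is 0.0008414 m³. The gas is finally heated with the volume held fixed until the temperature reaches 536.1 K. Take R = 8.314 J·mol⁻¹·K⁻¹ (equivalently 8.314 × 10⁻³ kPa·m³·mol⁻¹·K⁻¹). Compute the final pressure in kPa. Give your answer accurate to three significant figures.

From PV = nRT: V₁ = nRT₁/P₁ = 0.001548 m³.
P constant ⇒ V ∝ T: P₂ = P₁; T₂ = T₁·(V₂/V₁) = 471.0 K.
T constant ⇒ Boyle's law P V = const: T₃ = T₂; P₃ = P₂·(V₂/V₃) = 6227 kPa.
Isochoric, so P/T is constant: V₄ = V₃; P₄ = P₃·(T₄/T₃) = 7088 kPa.

P₄ ≈ 7.09e+03 kPa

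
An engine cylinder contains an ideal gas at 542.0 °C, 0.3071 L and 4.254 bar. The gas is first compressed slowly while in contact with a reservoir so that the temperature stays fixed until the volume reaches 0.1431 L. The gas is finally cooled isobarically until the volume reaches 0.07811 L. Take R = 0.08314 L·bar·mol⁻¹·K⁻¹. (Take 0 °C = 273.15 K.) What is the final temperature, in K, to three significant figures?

T₃ ≈ 445 K

Convert: T₁ = 815.1 K.
T constant ⇒ Boyle's law P V = const: T₂ = T₁; P₂ = P₁·(V₁/V₂) = 9.129 bar.
P constant ⇒ V ∝ T: P₃ = P₂; T₃ = T₂·(V₃/V₂) = 444.9 K.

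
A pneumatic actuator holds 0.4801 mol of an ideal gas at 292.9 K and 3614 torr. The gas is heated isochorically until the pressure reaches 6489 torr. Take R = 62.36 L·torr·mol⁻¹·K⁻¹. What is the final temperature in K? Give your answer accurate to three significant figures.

From PV = nRT: V₁ = nRT₁/P₁ = 2.426 L.
V constant ⇒ P ∝ T: V₂ = V₁; T₂ = T₁·(P₂/P₁) = 525.9 K.

T₂ ≈ 526 K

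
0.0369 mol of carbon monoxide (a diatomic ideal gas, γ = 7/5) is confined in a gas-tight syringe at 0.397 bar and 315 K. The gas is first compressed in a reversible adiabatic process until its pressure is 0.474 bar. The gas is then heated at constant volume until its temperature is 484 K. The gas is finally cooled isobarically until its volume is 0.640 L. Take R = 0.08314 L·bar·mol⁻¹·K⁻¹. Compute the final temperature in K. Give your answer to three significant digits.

T₄ ≈ 144 K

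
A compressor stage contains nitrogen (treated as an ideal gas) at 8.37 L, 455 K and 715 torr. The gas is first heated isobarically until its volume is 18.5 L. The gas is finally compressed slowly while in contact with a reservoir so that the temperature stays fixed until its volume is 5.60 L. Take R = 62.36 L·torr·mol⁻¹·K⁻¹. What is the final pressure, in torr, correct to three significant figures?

P₃ ≈ 2.36e+03 torr

P constant ⇒ V ∝ T: P₂ = P₁; T₂ = T₁·(V₂/V₁) = 1006 K.
T constant ⇒ Boyle's law P V = const: T₃ = T₂; P₃ = P₂·(V₂/V₃) = 2362 torr.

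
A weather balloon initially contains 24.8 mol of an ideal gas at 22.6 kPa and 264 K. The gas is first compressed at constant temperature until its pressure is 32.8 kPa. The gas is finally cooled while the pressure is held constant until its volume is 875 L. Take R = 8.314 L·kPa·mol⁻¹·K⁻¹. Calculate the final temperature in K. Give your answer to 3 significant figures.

From PV = nRT: V₁ = nRT₁/P₁ = 2409 L.
Isothermal, so P V is constant: T₂ = T₁; V₂ = V₁·(P₁/P₂) = 1660 L.
P constant ⇒ V ∝ T: P₃ = P₂; T₃ = T₂·(V₃/V₂) = 139.2 K.

T₃ ≈ 139 K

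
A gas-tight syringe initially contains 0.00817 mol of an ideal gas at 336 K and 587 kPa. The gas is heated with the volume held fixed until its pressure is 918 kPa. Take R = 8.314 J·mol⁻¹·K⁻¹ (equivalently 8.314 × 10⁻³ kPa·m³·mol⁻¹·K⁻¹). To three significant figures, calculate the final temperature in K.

T₂ ≈ 525 K

From PV = nRT: V₁ = nRT₁/P₁ = 3.888e-05 m³.
Isochoric, so P/T is constant: V₂ = V₁; T₂ = T₁·(P₂/P₁) = 525.5 K.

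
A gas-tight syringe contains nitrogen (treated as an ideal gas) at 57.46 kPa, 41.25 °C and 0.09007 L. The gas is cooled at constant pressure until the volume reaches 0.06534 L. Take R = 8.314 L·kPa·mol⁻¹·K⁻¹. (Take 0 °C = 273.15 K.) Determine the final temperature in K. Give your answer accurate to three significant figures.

T₂ ≈ 228 K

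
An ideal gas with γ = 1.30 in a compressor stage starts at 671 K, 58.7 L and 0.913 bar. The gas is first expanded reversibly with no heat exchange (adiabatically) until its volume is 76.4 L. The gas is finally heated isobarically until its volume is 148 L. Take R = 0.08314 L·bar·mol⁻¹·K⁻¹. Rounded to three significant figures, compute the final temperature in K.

Reversible adiabatic, γ = 1.30: T₂ = T₁·(V₁/V₂)^(γ−1) = 620.0 K; P₂ = P₁·(V₁/V₂)^γ = 0.6482 bar.
P constant ⇒ V ∝ T: P₃ = P₂; T₃ = T₂·(V₃/V₂) = 1201 K.

T₃ ≈ 1.20e+03 K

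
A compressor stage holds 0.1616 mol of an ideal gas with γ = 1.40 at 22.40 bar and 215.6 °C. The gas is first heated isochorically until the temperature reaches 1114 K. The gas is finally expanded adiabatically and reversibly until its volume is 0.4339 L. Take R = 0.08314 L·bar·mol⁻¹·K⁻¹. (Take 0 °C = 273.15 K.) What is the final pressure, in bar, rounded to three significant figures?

P₃ ≈ 29.5 bar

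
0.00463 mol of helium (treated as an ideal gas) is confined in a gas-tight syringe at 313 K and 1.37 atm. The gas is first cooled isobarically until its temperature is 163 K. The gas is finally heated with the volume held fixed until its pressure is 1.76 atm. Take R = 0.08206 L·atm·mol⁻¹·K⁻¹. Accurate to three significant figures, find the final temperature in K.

From PV = nRT: V₁ = nRT₁/P₁ = 0.08680 L.
P constant ⇒ V ∝ T: P₂ = P₁; V₂ = V₁·(T₂/T₁) = 0.04520 L.
Isochoric, so P/T is constant: V₃ = V₂; T₃ = T₂·(P₃/P₂) = 209.4 K.

T₃ ≈ 209 K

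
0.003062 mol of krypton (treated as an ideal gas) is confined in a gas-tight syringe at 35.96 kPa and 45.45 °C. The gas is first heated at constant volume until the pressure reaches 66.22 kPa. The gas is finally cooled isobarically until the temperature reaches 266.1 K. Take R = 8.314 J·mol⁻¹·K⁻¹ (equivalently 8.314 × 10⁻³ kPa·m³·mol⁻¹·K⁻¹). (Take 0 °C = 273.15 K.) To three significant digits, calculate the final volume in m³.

Convert: T₁ = 318.6 K.
From PV = nRT: V₁ = nRT₁/P₁ = 0.0002255 m³.
V constant ⇒ P ∝ T: V₂ = V₁; T₂ = T₁·(P₂/P₁) = 586.7 K.
P constant ⇒ V ∝ T: P₃ = P₂; V₃ = V₂·(T₃/T₂) = 0.0001023 m³.

V₃ ≈ 0.000102 m³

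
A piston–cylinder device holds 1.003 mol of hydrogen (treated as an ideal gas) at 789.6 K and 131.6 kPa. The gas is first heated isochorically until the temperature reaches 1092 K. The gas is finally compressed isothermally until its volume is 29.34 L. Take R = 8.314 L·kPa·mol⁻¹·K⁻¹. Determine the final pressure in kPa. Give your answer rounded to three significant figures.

P₃ ≈ 310 kPa

From PV = nRT: V₁ = nRT₁/P₁ = 50.03 L.
Isochoric, so P/T is constant: V₂ = V₁; P₂ = P₁·(T₂/T₁) = 182.0 kPa.
T constant ⇒ Boyle's law P V = const: T₃ = T₂; P₃ = P₂·(V₂/V₃) = 310.4 kPa.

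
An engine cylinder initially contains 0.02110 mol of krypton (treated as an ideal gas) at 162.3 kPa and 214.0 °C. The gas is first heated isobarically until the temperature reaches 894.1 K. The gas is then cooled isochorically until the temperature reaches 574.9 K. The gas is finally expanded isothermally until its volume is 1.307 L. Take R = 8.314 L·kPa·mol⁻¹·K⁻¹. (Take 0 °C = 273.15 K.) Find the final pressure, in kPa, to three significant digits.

P₄ ≈ 77.2 kPa

Convert: T₁ = 487.1 K.
From PV = nRT: V₁ = nRT₁/P₁ = 0.5265 L.
Isobaric, so V/T is constant: P₂ = P₁; V₂ = V₁·(T₂/T₁) = 0.9664 L.
V constant ⇒ P ∝ T: V₃ = V₂; P₃ = P₂·(T₃/T₂) = 104.4 kPa.
Isothermal, so P V is constant: T₄ = T₃; P₄ = P₃·(V₃/V₄) = 77.16 kPa.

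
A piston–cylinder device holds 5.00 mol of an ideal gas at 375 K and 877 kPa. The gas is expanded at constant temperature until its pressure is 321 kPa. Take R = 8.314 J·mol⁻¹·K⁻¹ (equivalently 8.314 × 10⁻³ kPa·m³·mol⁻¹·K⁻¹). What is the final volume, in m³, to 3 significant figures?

From PV = nRT: V₁ = nRT₁/P₁ = 0.01778 m³.
Isothermal, so P V is constant: T₂ = T₁; V₂ = V₁·(P₁/P₂) = 0.04856 m³.

V₂ ≈ 0.0486 m³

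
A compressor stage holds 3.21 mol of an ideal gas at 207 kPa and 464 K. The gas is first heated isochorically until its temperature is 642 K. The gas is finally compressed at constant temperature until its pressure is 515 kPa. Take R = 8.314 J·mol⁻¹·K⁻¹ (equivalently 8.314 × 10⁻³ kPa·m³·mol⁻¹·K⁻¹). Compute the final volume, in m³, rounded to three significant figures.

V₃ ≈ 0.0333 m³

From PV = nRT: V₁ = nRT₁/P₁ = 0.05982 m³.
Isochoric, so P/T is constant: V₂ = V₁; P₂ = P₁·(T₂/T₁) = 286.4 kPa.
Isothermal, so P V is constant: T₃ = T₂; V₃ = V₂·(P₂/P₃) = 0.03327 m³.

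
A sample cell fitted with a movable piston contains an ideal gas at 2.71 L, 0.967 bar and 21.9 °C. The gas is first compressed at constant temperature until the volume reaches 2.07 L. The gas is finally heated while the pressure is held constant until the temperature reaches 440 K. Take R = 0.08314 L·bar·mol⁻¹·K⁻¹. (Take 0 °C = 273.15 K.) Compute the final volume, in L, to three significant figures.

V₃ ≈ 3.09 L

Convert: T₁ = 295.0 K.
T constant ⇒ Boyle's law P V = const: T₂ = T₁; P₂ = P₁·(V₁/V₂) = 1.266 bar.
Isobaric, so V/T is constant: P₃ = P₂; V₃ = V₂·(T₃/T₂) = 3.087 L.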